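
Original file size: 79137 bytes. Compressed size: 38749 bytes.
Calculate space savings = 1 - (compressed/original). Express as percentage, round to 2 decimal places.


ratio = compressed/original = 38749/79137 = 0.489645
savings = 1 - ratio = 1 - 0.489645 = 0.510355
as a percentage: 0.510355 * 100 = 51.04%

Space savings = 1 - 38749/79137 = 51.04%


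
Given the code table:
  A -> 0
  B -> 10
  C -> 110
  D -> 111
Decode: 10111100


Decoding:
10 -> B
111 -> D
10 -> B
0 -> A


Result: BDBA


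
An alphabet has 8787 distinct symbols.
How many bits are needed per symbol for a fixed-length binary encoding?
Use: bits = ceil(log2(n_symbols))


log2(8787) = 13.1012
Bracket: 2^13 = 8192 < 8787 <= 2^14 = 16384
So ceil(log2(8787)) = 14

bits = ceil(log2(8787)) = ceil(13.1012) = 14 bits


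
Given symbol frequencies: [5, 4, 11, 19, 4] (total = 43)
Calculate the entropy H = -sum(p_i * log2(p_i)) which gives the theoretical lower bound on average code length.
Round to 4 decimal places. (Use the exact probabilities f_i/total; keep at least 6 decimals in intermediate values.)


Per-symbol terms -p_i * log2(p_i) with p_i = f_i/43:
  p = 5/43 = 0.116279: log2(p) = -3.104337, -p*log2(p) = 0.360969
  p = 4/43 = 0.093023: log2(p) = -3.426265, -p*log2(p) = 0.318722
  p = 11/43 = 0.255814: log2(p) = -1.966833, -p*log2(p) = 0.503143
  p = 19/43 = 0.441860: log2(p) = -1.178337, -p*log2(p) = 0.520661
  p = 4/43 = 0.093023: log2(p) = -3.426265, -p*log2(p) = 0.318722
H = 0.360969 + 0.318722 + 0.503143 + 0.520661 + 0.318722 = 2.022217

H = 2.0222 bits/symbol


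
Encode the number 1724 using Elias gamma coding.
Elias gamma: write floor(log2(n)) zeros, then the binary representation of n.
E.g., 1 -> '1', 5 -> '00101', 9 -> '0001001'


num_bits = floor(log2(1724)) + 1 = 11
leading_zeros = num_bits - 1 = 10
binary(1724) = 11010111100

Elias gamma(1724) = '0000000000' + '11010111100' = 000000000011010111100 (21 bits)


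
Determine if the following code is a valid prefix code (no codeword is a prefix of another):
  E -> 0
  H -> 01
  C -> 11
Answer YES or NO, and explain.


Checking each pair (does one codeword prefix another?):
  E='0' vs H='01': prefix -- VIOLATION

NO -- this is NOT a valid prefix code. E (0) is a prefix of H (01).


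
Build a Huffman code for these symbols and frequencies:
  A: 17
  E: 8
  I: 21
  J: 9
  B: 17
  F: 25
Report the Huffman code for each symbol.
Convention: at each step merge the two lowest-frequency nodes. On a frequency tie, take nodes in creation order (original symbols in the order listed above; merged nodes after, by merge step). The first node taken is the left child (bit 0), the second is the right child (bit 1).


Huffman tree construction:
Step 1: Merge E(8) + J(9) = 17
Step 2: Merge A(17) + B(17) = 34
Step 3: Merge (E+J)(17) + I(21) = 38
Step 4: Merge F(25) + (A+B)(34) = 59
Step 5: Merge ((E+J)+I)(38) + (F+(A+B))(59) = 97
Read each symbol's code off the tree from the root (left child = 0, right child = 1).

Codes:
  A: 110 (length 3)
  E: 000 (length 3)
  I: 01 (length 2)
  J: 001 (length 3)
  B: 111 (length 3)
  F: 10 (length 2)
Average code length: 245/97 = 2.5258 bits/symbol


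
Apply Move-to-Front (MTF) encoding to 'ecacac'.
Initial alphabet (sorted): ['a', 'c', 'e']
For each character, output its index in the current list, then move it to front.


MTF encoding:
'e': index 2 in ['a', 'c', 'e'] -> ['e', 'a', 'c']
'c': index 2 in ['e', 'a', 'c'] -> ['c', 'e', 'a']
'a': index 2 in ['c', 'e', 'a'] -> ['a', 'c', 'e']
'c': index 1 in ['a', 'c', 'e'] -> ['c', 'a', 'e']
'a': index 1 in ['c', 'a', 'e'] -> ['a', 'c', 'e']
'c': index 1 in ['a', 'c', 'e'] -> ['c', 'a', 'e']


Output: [2, 2, 2, 1, 1, 1]


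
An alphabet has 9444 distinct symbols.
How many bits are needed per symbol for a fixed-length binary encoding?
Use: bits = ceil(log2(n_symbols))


log2(9444) = 13.2052
Bracket: 2^13 = 8192 < 9444 <= 2^14 = 16384
So ceil(log2(9444)) = 14

bits = ceil(log2(9444)) = ceil(13.2052) = 14 bits


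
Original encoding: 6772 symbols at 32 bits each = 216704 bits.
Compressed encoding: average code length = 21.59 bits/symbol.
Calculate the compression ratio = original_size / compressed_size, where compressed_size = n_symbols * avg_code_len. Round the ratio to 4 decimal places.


original_size = n_symbols * orig_bits = 6772 * 32 = 216704 bits
compressed_size = n_symbols * avg_code_len = 6772 * 21.59 = 146207.48 bits
ratio = original_size / compressed_size = 216704 / 146207.48 = 1.4822

Compression ratio = 1.4822


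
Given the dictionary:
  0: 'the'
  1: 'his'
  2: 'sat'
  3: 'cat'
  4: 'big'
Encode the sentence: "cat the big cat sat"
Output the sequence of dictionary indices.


Look up each word in the dictionary:
  'cat' -> 3
  'the' -> 0
  'big' -> 4
  'cat' -> 3
  'sat' -> 2

Encoded: [3, 0, 4, 3, 2]


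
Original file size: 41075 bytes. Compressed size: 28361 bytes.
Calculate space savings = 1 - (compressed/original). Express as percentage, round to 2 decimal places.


ratio = compressed/original = 28361/41075 = 0.690469
savings = 1 - ratio = 1 - 0.690469 = 0.309531
as a percentage: 0.309531 * 100 = 30.95%

Space savings = 1 - 28361/41075 = 30.95%


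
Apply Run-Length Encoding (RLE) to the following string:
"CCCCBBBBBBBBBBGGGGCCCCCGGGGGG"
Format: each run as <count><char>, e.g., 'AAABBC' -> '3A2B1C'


Scanning runs left to right:
  i=0: run of 'C' x 4 -> '4C'
  i=4: run of 'B' x 10 -> '10B'
  i=14: run of 'G' x 4 -> '4G'
  i=18: run of 'C' x 5 -> '5C'
  i=23: run of 'G' x 6 -> '6G'

RLE = 4C10B4G5C6G


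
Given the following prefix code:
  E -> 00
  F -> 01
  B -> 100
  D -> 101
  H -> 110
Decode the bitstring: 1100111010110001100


Decoding step by step:
Bits 110 -> H
Bits 01 -> F
Bits 110 -> H
Bits 101 -> D
Bits 100 -> B
Bits 01 -> F
Bits 100 -> B


Decoded message: HFHDBFB


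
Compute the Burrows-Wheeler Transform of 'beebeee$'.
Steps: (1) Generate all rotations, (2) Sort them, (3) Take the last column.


Rotations (sorted):
  0: $beebeee -> last char: e
  1: beebeee$ -> last char: $
  2: beee$bee -> last char: e
  3: e$beebee -> last char: e
  4: ebeee$be -> last char: e
  5: ee$beebe -> last char: e
  6: eebeee$b -> last char: b
  7: eee$beeb -> last char: b


BWT = e$eeeebb


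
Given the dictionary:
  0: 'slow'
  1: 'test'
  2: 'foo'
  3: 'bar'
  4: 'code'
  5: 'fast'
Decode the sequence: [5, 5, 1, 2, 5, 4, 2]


Look up each index in the dictionary:
  5 -> 'fast'
  5 -> 'fast'
  1 -> 'test'
  2 -> 'foo'
  5 -> 'fast'
  4 -> 'code'
  2 -> 'foo'

Decoded: "fast fast test foo fast code foo"


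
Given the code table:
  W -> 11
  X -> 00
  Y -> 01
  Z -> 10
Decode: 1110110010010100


Decoding:
11 -> W
10 -> Z
11 -> W
00 -> X
10 -> Z
01 -> Y
01 -> Y
00 -> X


Result: WZWXZYYX


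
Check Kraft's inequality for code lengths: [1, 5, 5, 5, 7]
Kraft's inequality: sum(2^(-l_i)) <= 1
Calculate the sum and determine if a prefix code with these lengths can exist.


Sum = 2^(-1) + 2^(-5) + 2^(-5) + 2^(-5) + 2^(-7)
    = 0.5 + 0.03125 + 0.03125 + 0.03125 + 0.0078125
    = 77/128 = 0.6015625
Since 0.6015625 <= 1, Kraft's inequality IS satisfied.
A prefix code with these lengths CAN exist.

Kraft sum = 0.6015625. Satisfied.


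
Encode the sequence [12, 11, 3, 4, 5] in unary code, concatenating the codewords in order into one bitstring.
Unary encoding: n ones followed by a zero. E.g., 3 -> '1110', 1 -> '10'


Encode each number as n ones followed by a terminating 0:
  12 -> 1111111111110 (13 bits)
  11 -> 111111111110 (12 bits)
  3 -> 1110 (4 bits)
  4 -> 11110 (5 bits)
  5 -> 111110 (6 bits)
Total length = 13 + 12 + 4 + 5 + 6 = 40 bits.

Unary([12, 11, 3, 4, 5]) = 1111111111110111111111110111011110111110 (40 bits)


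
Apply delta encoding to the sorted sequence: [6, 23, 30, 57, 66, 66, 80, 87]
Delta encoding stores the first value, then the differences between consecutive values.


First value: 6
Deltas:
  23 - 6 = 17
  30 - 23 = 7
  57 - 30 = 27
  66 - 57 = 9
  66 - 66 = 0
  80 - 66 = 14
  87 - 80 = 7


Delta encoded: [6, 17, 7, 27, 9, 0, 14, 7]


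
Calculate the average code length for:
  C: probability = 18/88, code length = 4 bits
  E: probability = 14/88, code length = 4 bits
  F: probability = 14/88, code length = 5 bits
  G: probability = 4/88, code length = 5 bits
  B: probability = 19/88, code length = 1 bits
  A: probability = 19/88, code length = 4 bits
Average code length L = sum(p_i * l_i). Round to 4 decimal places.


Weighted contributions p_i * l_i:
  C: (18/88) * 4 = 72/88
  E: (14/88) * 4 = 56/88
  F: (14/88) * 5 = 70/88
  G: (4/88) * 5 = 20/88
  B: (19/88) * 1 = 19/88
  A: (19/88) * 4 = 76/88
Sum = (72 + 56 + 70 + 20 + 19 + 76)/88 = 313/88

L = 313/88 = 3.5568 bits/symbol


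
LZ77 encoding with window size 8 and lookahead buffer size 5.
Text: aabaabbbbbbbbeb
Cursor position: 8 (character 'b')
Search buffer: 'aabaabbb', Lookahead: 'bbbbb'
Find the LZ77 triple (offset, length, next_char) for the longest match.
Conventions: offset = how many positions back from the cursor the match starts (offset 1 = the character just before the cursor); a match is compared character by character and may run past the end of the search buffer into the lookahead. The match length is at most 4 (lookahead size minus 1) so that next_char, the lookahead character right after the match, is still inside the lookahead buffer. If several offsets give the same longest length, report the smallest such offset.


Try each offset into the search buffer:
  offset=1 (pos 7, char 'b'): match length 4
  offset=2 (pos 6, char 'b'): match length 4
  offset=3 (pos 5, char 'b'): match length 4
  offset=4 (pos 4, char 'a'): match length 0
  offset=5 (pos 3, char 'a'): match length 0
  offset=6 (pos 2, char 'b'): match length 1
  offset=7 (pos 1, char 'a'): match length 0
  offset=8 (pos 0, char 'a'): match length 0
Longest match has length 4, found at offsets 1, 2, 3; take the smallest, offset 1.
next_char = character at position 8 + 4 = 12 -> 'b'

Best match: offset=1, length=4 (matching 'bbbb' starting at position 7)
LZ77 triple: (1, 4, 'b')


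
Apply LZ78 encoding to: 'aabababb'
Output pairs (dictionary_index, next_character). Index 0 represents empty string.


LZ78 encoding steps:
Dictionary: {0: ''}
Step 1: w='' (idx 0), next='a' -> output (0, 'a'), add 'a' as idx 1
Step 2: w='a' (idx 1), next='b' -> output (1, 'b'), add 'ab' as idx 2
Step 3: w='ab' (idx 2), next='a' -> output (2, 'a'), add 'aba' as idx 3
Step 4: w='' (idx 0), next='b' -> output (0, 'b'), add 'b' as idx 4
Step 5: w='b' (idx 4), end of input -> output (4, '')


Encoded: [(0, 'a'), (1, 'b'), (2, 'a'), (0, 'b'), (4, '')]


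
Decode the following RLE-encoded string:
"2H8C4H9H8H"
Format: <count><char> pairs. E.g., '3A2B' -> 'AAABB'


Expanding each <count><char> pair:
  2H -> 'HH'
  8C -> 'CCCCCCCC'
  4H -> 'HHHH'
  9H -> 'HHHHHHHHH'
  8H -> 'HHHHHHHH'

Decoded = HHCCCCCCCCHHHHHHHHHHHHHHHHHHHHH


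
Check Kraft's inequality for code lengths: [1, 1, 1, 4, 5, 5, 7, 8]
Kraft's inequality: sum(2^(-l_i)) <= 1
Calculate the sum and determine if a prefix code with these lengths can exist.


Sum = 2^(-1) + 2^(-1) + 2^(-1) + 2^(-4) + 2^(-5) + 2^(-5) + 2^(-7) + 2^(-8)
    = 0.5 + 0.5 + 0.5 + 0.0625 + 0.03125 + 0.03125 + 0.0078125 + 0.00390625
    = 419/256 = 1.63671875
Since 1.63671875 > 1, Kraft's inequality is NOT satisfied.
A prefix code with these lengths CANNOT exist.

Kraft sum = 1.63671875. Not satisfied.


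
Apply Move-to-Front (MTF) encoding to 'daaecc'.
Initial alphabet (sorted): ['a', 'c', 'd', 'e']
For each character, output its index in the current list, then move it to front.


MTF encoding:
'd': index 2 in ['a', 'c', 'd', 'e'] -> ['d', 'a', 'c', 'e']
'a': index 1 in ['d', 'a', 'c', 'e'] -> ['a', 'd', 'c', 'e']
'a': index 0 in ['a', 'd', 'c', 'e'] -> ['a', 'd', 'c', 'e']
'e': index 3 in ['a', 'd', 'c', 'e'] -> ['e', 'a', 'd', 'c']
'c': index 3 in ['e', 'a', 'd', 'c'] -> ['c', 'e', 'a', 'd']
'c': index 0 in ['c', 'e', 'a', 'd'] -> ['c', 'e', 'a', 'd']


Output: [2, 1, 0, 3, 3, 0]


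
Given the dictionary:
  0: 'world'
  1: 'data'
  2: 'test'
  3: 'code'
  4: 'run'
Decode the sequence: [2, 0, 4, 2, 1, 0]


Look up each index in the dictionary:
  2 -> 'test'
  0 -> 'world'
  4 -> 'run'
  2 -> 'test'
  1 -> 'data'
  0 -> 'world'

Decoded: "test world run test data world"


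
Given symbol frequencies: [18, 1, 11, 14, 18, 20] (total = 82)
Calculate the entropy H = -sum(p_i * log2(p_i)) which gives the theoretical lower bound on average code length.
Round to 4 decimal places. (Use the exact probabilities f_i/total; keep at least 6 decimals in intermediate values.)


Per-symbol terms -p_i * log2(p_i) with p_i = f_i/82:
  p = 18/82 = 0.219512: log2(p) = -2.187627, -p*log2(p) = 0.480211
  p = 1/82 = 0.012195: log2(p) = -6.357552, -p*log2(p) = 0.077531
  p = 11/82 = 0.134146: log2(p) = -2.898120, -p*log2(p) = 0.388772
  p = 14/82 = 0.170732: log2(p) = -2.550197, -p*log2(p) = 0.435400
  p = 18/82 = 0.219512: log2(p) = -2.187627, -p*log2(p) = 0.480211
  p = 20/82 = 0.243902: log2(p) = -2.035624, -p*log2(p) = 0.496494
H = 0.480211 + 0.077531 + 0.388772 + 0.435400 + 0.480211 + 0.496494 = 2.358619

H = 2.3586 bits/symbol


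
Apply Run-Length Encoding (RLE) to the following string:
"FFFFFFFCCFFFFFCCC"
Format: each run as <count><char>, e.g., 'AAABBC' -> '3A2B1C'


Scanning runs left to right:
  i=0: run of 'F' x 7 -> '7F'
  i=7: run of 'C' x 2 -> '2C'
  i=9: run of 'F' x 5 -> '5F'
  i=14: run of 'C' x 3 -> '3C'

RLE = 7F2C5F3C


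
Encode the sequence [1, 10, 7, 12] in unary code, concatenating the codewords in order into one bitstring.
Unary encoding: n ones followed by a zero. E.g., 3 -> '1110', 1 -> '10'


Encode each number as n ones followed by a terminating 0:
  1 -> 10 (2 bits)
  10 -> 11111111110 (11 bits)
  7 -> 11111110 (8 bits)
  12 -> 1111111111110 (13 bits)
Total length = 2 + 11 + 8 + 13 = 34 bits.

Unary([1, 10, 7, 12]) = 1011111111110111111101111111111110 (34 bits)


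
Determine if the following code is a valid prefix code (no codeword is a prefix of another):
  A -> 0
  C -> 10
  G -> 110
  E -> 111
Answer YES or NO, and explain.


Checking each pair (does one codeword prefix another?):
  A='0' vs C='10': no prefix
  A='0' vs G='110': no prefix
  A='0' vs E='111': no prefix
  C='10' vs A='0': no prefix
  C='10' vs G='110': no prefix
  C='10' vs E='111': no prefix
  G='110' vs A='0': no prefix
  G='110' vs C='10': no prefix
  G='110' vs E='111': no prefix
  E='111' vs A='0': no prefix
  E='111' vs C='10': no prefix
  E='111' vs G='110': no prefix
No violation found over all pairs.

YES -- this is a valid prefix code. No codeword is a prefix of any other codeword.


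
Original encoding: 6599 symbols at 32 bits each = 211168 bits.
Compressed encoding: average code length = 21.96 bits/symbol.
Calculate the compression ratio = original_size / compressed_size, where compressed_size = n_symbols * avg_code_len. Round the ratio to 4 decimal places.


original_size = n_symbols * orig_bits = 6599 * 32 = 211168 bits
compressed_size = n_symbols * avg_code_len = 6599 * 21.96 = 144914.04 bits
ratio = original_size / compressed_size = 211168 / 144914.04 = 1.4572

Compression ratio = 1.4572


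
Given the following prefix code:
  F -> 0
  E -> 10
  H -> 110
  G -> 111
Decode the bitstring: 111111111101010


Decoding step by step:
Bits 111 -> G
Bits 111 -> G
Bits 111 -> G
Bits 10 -> E
Bits 10 -> E
Bits 10 -> E


Decoded message: GGGEEE


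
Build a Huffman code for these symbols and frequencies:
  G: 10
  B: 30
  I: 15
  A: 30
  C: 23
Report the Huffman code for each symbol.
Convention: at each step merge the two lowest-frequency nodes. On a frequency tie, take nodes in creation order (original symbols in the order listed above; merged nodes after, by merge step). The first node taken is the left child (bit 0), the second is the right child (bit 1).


Huffman tree construction:
Step 1: Merge G(10) + I(15) = 25
Step 2: Merge C(23) + (G+I)(25) = 48
Step 3: Merge B(30) + A(30) = 60
Step 4: Merge (C+(G+I))(48) + (B+A)(60) = 108
Read each symbol's code off the tree from the root (left child = 0, right child = 1).

Codes:
  G: 010 (length 3)
  B: 10 (length 2)
  I: 011 (length 3)
  A: 11 (length 2)
  C: 00 (length 2)
Average code length: 241/108 = 2.2315 bits/symbol


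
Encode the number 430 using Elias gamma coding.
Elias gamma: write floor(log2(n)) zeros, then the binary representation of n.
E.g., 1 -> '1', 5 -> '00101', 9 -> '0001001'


num_bits = floor(log2(430)) + 1 = 9
leading_zeros = num_bits - 1 = 8
binary(430) = 110101110

Elias gamma(430) = '00000000' + '110101110' = 00000000110101110 (17 bits)


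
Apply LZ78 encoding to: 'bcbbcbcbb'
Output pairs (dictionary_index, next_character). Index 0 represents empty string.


LZ78 encoding steps:
Dictionary: {0: ''}
Step 1: w='' (idx 0), next='b' -> output (0, 'b'), add 'b' as idx 1
Step 2: w='' (idx 0), next='c' -> output (0, 'c'), add 'c' as idx 2
Step 3: w='b' (idx 1), next='b' -> output (1, 'b'), add 'bb' as idx 3
Step 4: w='c' (idx 2), next='b' -> output (2, 'b'), add 'cb' as idx 4
Step 5: w='cb' (idx 4), next='b' -> output (4, 'b'), add 'cbb' as idx 5


Encoded: [(0, 'b'), (0, 'c'), (1, 'b'), (2, 'b'), (4, 'b')]


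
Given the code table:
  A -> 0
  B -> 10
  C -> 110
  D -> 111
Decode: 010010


Decoding:
0 -> A
10 -> B
0 -> A
10 -> B


Result: ABAB


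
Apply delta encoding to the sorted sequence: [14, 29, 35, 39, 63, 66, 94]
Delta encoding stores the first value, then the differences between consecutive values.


First value: 14
Deltas:
  29 - 14 = 15
  35 - 29 = 6
  39 - 35 = 4
  63 - 39 = 24
  66 - 63 = 3
  94 - 66 = 28


Delta encoded: [14, 15, 6, 4, 24, 3, 28]


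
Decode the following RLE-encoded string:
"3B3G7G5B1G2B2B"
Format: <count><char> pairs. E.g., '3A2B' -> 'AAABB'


Expanding each <count><char> pair:
  3B -> 'BBB'
  3G -> 'GGG'
  7G -> 'GGGGGGG'
  5B -> 'BBBBB'
  1G -> 'G'
  2B -> 'BB'
  2B -> 'BB'

Decoded = BBBGGGGGGGGGGBBBBBGBBBB


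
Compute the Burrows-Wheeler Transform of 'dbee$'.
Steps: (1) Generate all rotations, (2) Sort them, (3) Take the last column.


Rotations (sorted):
  0: $dbee -> last char: e
  1: bee$d -> last char: d
  2: dbee$ -> last char: $
  3: e$dbe -> last char: e
  4: ee$db -> last char: b


BWT = ed$eb


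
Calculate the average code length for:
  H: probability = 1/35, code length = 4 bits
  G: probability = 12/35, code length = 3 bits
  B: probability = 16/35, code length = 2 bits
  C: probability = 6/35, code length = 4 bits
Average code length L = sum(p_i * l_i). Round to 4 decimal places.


Weighted contributions p_i * l_i:
  H: (1/35) * 4 = 4/35
  G: (12/35) * 3 = 36/35
  B: (16/35) * 2 = 32/35
  C: (6/35) * 4 = 24/35
Sum = (4 + 36 + 32 + 24)/35 = 96/35

L = 96/35 = 2.7429 bits/symbol


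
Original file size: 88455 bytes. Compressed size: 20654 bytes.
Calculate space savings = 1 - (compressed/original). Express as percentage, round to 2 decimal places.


ratio = compressed/original = 20654/88455 = 0.233497
savings = 1 - ratio = 1 - 0.233497 = 0.766503
as a percentage: 0.766503 * 100 = 76.65%

Space savings = 1 - 20654/88455 = 76.65%


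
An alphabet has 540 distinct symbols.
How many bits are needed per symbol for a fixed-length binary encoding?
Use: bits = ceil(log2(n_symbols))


log2(540) = 9.0768
Bracket: 2^9 = 512 < 540 <= 2^10 = 1024
So ceil(log2(540)) = 10

bits = ceil(log2(540)) = ceil(9.0768) = 10 bits


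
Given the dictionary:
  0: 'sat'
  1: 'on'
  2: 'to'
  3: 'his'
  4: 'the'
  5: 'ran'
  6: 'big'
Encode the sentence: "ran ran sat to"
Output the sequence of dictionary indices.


Look up each word in the dictionary:
  'ran' -> 5
  'ran' -> 5
  'sat' -> 0
  'to' -> 2

Encoded: [5, 5, 0, 2]


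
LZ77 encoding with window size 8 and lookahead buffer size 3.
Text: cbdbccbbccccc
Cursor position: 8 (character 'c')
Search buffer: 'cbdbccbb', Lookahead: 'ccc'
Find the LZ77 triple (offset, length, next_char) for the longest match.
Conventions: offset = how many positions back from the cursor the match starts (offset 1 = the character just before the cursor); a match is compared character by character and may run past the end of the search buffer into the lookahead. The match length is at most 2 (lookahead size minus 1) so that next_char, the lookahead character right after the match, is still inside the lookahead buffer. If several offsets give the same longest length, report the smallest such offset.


Try each offset into the search buffer:
  offset=1 (pos 7, char 'b'): match length 0
  offset=2 (pos 6, char 'b'): match length 0
  offset=3 (pos 5, char 'c'): match length 1
  offset=4 (pos 4, char 'c'): match length 2
  offset=5 (pos 3, char 'b'): match length 0
  offset=6 (pos 2, char 'd'): match length 0
  offset=7 (pos 1, char 'b'): match length 0
  offset=8 (pos 0, char 'c'): match length 1
Longest match has length 2 at offset 4.
next_char = character at position 8 + 2 = 10 -> 'c'

Best match: offset=4, length=2 (matching 'cc' starting at position 4)
LZ77 triple: (4, 2, 'c')


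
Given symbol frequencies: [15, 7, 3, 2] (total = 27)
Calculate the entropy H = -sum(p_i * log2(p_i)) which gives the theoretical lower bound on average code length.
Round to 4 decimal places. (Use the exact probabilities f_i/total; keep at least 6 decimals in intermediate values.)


Per-symbol terms -p_i * log2(p_i) with p_i = f_i/27:
  p = 15/27 = 0.555556: log2(p) = -0.847997, -p*log2(p) = 0.471109
  p = 7/27 = 0.259259: log2(p) = -1.947533, -p*log2(p) = 0.504916
  p = 3/27 = 0.111111: log2(p) = -3.169925, -p*log2(p) = 0.352214
  p = 2/27 = 0.074074: log2(p) = -3.754888, -p*log2(p) = 0.278140
H = 0.471109 + 0.504916 + 0.352214 + 0.278140 = 1.606379

H = 1.6064 bits/symbol


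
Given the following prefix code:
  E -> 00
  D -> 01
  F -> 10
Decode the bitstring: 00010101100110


Decoding step by step:
Bits 00 -> E
Bits 01 -> D
Bits 01 -> D
Bits 01 -> D
Bits 10 -> F
Bits 01 -> D
Bits 10 -> F


Decoded message: EDDDFDF


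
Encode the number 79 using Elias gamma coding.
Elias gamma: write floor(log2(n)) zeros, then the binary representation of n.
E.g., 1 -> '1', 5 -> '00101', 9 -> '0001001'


num_bits = floor(log2(79)) + 1 = 7
leading_zeros = num_bits - 1 = 6
binary(79) = 1001111

Elias gamma(79) = '000000' + '1001111' = 0000001001111 (13 bits)


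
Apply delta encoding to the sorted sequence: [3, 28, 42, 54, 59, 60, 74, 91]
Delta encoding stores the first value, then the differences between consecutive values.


First value: 3
Deltas:
  28 - 3 = 25
  42 - 28 = 14
  54 - 42 = 12
  59 - 54 = 5
  60 - 59 = 1
  74 - 60 = 14
  91 - 74 = 17


Delta encoded: [3, 25, 14, 12, 5, 1, 14, 17]


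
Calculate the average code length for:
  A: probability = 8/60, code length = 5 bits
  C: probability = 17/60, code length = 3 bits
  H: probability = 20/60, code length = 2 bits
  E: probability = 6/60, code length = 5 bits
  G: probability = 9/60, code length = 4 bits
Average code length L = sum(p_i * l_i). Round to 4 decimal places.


Weighted contributions p_i * l_i:
  A: (8/60) * 5 = 40/60
  C: (17/60) * 3 = 51/60
  H: (20/60) * 2 = 40/60
  E: (6/60) * 5 = 30/60
  G: (9/60) * 4 = 36/60
Sum = (40 + 51 + 40 + 30 + 36)/60 = 197/60

L = 197/60 = 3.2833 bits/symbol


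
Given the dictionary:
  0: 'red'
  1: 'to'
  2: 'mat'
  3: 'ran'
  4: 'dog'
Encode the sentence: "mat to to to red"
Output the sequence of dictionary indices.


Look up each word in the dictionary:
  'mat' -> 2
  'to' -> 1
  'to' -> 1
  'to' -> 1
  'red' -> 0

Encoded: [2, 1, 1, 1, 0]


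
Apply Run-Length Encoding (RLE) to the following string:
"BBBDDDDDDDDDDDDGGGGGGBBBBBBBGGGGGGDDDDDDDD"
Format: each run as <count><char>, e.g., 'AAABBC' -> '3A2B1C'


Scanning runs left to right:
  i=0: run of 'B' x 3 -> '3B'
  i=3: run of 'D' x 12 -> '12D'
  i=15: run of 'G' x 6 -> '6G'
  i=21: run of 'B' x 7 -> '7B'
  i=28: run of 'G' x 6 -> '6G'
  i=34: run of 'D' x 8 -> '8D'

RLE = 3B12D6G7B6G8D


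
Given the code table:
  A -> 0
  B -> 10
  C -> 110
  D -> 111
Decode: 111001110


Decoding:
111 -> D
0 -> A
0 -> A
111 -> D
0 -> A


Result: DAADA


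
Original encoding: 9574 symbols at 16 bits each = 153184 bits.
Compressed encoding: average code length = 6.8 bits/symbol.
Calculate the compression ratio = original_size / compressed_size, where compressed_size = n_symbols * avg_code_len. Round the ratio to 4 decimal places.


original_size = n_symbols * orig_bits = 9574 * 16 = 153184 bits
compressed_size = n_symbols * avg_code_len = 9574 * 6.8 = 65103.2 bits
ratio = original_size / compressed_size = 153184 / 65103.2 = 2.3529

Compression ratio = 2.3529


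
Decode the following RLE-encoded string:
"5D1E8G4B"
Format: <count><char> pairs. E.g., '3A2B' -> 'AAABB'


Expanding each <count><char> pair:
  5D -> 'DDDDD'
  1E -> 'E'
  8G -> 'GGGGGGGG'
  4B -> 'BBBB'

Decoded = DDDDDEGGGGGGGGBBBB


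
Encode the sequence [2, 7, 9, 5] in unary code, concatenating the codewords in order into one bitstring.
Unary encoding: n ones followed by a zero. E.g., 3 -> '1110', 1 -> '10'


Encode each number as n ones followed by a terminating 0:
  2 -> 110 (3 bits)
  7 -> 11111110 (8 bits)
  9 -> 1111111110 (10 bits)
  5 -> 111110 (6 bits)
Total length = 3 + 8 + 10 + 6 = 27 bits.

Unary([2, 7, 9, 5]) = 110111111101111111110111110 (27 bits)


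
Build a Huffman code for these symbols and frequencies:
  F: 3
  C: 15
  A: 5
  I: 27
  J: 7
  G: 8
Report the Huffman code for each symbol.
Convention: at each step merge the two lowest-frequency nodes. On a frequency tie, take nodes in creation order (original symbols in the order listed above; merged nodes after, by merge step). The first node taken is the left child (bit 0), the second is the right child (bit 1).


Huffman tree construction:
Step 1: Merge F(3) + A(5) = 8
Step 2: Merge J(7) + G(8) = 15
Step 3: Merge (F+A)(8) + C(15) = 23
Step 4: Merge (J+G)(15) + ((F+A)+C)(23) = 38
Step 5: Merge I(27) + ((J+G)+((F+A)+C))(38) = 65
Read each symbol's code off the tree from the root (left child = 0, right child = 1).

Codes:
  F: 1100 (length 4)
  C: 111 (length 3)
  A: 1101 (length 4)
  I: 0 (length 1)
  J: 100 (length 3)
  G: 101 (length 3)
Average code length: 149/65 = 2.2923 bits/symbol


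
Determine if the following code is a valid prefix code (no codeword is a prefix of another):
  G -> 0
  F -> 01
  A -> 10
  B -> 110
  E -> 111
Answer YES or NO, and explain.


Checking each pair (does one codeword prefix another?):
  G='0' vs F='01': prefix -- VIOLATION

NO -- this is NOT a valid prefix code. G (0) is a prefix of F (01).


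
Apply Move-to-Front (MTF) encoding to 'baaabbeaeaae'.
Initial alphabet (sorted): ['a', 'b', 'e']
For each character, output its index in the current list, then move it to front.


MTF encoding:
'b': index 1 in ['a', 'b', 'e'] -> ['b', 'a', 'e']
'a': index 1 in ['b', 'a', 'e'] -> ['a', 'b', 'e']
'a': index 0 in ['a', 'b', 'e'] -> ['a', 'b', 'e']
'a': index 0 in ['a', 'b', 'e'] -> ['a', 'b', 'e']
'b': index 1 in ['a', 'b', 'e'] -> ['b', 'a', 'e']
'b': index 0 in ['b', 'a', 'e'] -> ['b', 'a', 'e']
'e': index 2 in ['b', 'a', 'e'] -> ['e', 'b', 'a']
'a': index 2 in ['e', 'b', 'a'] -> ['a', 'e', 'b']
'e': index 1 in ['a', 'e', 'b'] -> ['e', 'a', 'b']
'a': index 1 in ['e', 'a', 'b'] -> ['a', 'e', 'b']
'a': index 0 in ['a', 'e', 'b'] -> ['a', 'e', 'b']
'e': index 1 in ['a', 'e', 'b'] -> ['e', 'a', 'b']


Output: [1, 1, 0, 0, 1, 0, 2, 2, 1, 1, 0, 1]


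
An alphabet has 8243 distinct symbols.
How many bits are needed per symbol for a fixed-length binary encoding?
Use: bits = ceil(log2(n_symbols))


log2(8243) = 13.009
Bracket: 2^13 = 8192 < 8243 <= 2^14 = 16384
So ceil(log2(8243)) = 14

bits = ceil(log2(8243)) = ceil(13.009) = 14 bits


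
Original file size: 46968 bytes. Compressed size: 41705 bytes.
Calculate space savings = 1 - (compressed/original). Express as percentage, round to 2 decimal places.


ratio = compressed/original = 41705/46968 = 0.887945
savings = 1 - ratio = 1 - 0.887945 = 0.112055
as a percentage: 0.112055 * 100 = 11.21%

Space savings = 1 - 41705/46968 = 11.21%


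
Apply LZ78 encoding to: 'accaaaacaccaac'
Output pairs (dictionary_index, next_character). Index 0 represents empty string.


LZ78 encoding steps:
Dictionary: {0: ''}
Step 1: w='' (idx 0), next='a' -> output (0, 'a'), add 'a' as idx 1
Step 2: w='' (idx 0), next='c' -> output (0, 'c'), add 'c' as idx 2
Step 3: w='c' (idx 2), next='a' -> output (2, 'a'), add 'ca' as idx 3
Step 4: w='a' (idx 1), next='a' -> output (1, 'a'), add 'aa' as idx 4
Step 5: w='a' (idx 1), next='c' -> output (1, 'c'), add 'ac' as idx 5
Step 6: w='ac' (idx 5), next='c' -> output (5, 'c'), add 'acc' as idx 6
Step 7: w='aa' (idx 4), next='c' -> output (4, 'c'), add 'aac' as idx 7


Encoded: [(0, 'a'), (0, 'c'), (2, 'a'), (1, 'a'), (1, 'c'), (5, 'c'), (4, 'c')]


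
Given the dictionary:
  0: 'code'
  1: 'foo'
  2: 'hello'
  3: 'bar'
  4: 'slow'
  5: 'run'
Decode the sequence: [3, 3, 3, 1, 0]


Look up each index in the dictionary:
  3 -> 'bar'
  3 -> 'bar'
  3 -> 'bar'
  1 -> 'foo'
  0 -> 'code'

Decoded: "bar bar bar foo code"


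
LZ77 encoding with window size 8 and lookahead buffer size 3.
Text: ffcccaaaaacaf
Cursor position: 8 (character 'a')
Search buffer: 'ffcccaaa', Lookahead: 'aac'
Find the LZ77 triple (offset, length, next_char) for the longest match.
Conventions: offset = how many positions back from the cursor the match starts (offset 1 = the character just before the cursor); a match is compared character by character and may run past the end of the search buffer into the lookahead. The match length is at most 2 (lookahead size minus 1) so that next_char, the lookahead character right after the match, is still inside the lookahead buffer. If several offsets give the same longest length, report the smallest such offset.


Try each offset into the search buffer:
  offset=1 (pos 7, char 'a'): match length 2
  offset=2 (pos 6, char 'a'): match length 2
  offset=3 (pos 5, char 'a'): match length 2
  offset=4 (pos 4, char 'c'): match length 0
  offset=5 (pos 3, char 'c'): match length 0
  offset=6 (pos 2, char 'c'): match length 0
  offset=7 (pos 1, char 'f'): match length 0
  offset=8 (pos 0, char 'f'): match length 0
Longest match has length 2, found at offsets 1, 2, 3; take the smallest, offset 1.
next_char = character at position 8 + 2 = 10 -> 'c'

Best match: offset=1, length=2 (matching 'aa' starting at position 7)
LZ77 triple: (1, 2, 'c')


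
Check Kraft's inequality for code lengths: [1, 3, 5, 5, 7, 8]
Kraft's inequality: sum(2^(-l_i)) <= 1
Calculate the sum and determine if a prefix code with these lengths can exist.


Sum = 2^(-1) + 2^(-3) + 2^(-5) + 2^(-5) + 2^(-7) + 2^(-8)
    = 0.5 + 0.125 + 0.03125 + 0.03125 + 0.0078125 + 0.00390625
    = 179/256 = 0.69921875
Since 0.69921875 <= 1, Kraft's inequality IS satisfied.
A prefix code with these lengths CAN exist.

Kraft sum = 0.69921875. Satisfied.


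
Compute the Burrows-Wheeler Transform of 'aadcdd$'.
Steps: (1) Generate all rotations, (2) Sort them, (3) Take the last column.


Rotations (sorted):
  0: $aadcdd -> last char: d
  1: aadcdd$ -> last char: $
  2: adcdd$a -> last char: a
  3: cdd$aad -> last char: d
  4: d$aadcd -> last char: d
  5: dcdd$aa -> last char: a
  6: dd$aadc -> last char: c


BWT = d$addac


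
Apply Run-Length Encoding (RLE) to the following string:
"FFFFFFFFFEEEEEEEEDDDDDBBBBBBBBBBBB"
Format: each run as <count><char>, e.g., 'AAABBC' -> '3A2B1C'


Scanning runs left to right:
  i=0: run of 'F' x 9 -> '9F'
  i=9: run of 'E' x 8 -> '8E'
  i=17: run of 'D' x 5 -> '5D'
  i=22: run of 'B' x 12 -> '12B'

RLE = 9F8E5D12B


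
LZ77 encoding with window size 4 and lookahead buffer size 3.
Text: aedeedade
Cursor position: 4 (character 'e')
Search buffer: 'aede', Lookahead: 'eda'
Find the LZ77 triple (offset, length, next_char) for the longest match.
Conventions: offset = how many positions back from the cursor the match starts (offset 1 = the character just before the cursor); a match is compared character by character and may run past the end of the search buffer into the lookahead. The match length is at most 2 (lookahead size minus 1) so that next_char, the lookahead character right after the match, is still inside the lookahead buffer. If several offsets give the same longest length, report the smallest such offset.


Try each offset into the search buffer:
  offset=1 (pos 3, char 'e'): match length 1
  offset=2 (pos 2, char 'd'): match length 0
  offset=3 (pos 1, char 'e'): match length 2
  offset=4 (pos 0, char 'a'): match length 0
Longest match has length 2 at offset 3.
next_char = character at position 4 + 2 = 6 -> 'a'

Best match: offset=3, length=2 (matching 'ed' starting at position 1)
LZ77 triple: (3, 2, 'a')


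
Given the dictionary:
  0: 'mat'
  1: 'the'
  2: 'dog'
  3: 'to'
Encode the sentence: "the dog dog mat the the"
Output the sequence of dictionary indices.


Look up each word in the dictionary:
  'the' -> 1
  'dog' -> 2
  'dog' -> 2
  'mat' -> 0
  'the' -> 1
  'the' -> 1

Encoded: [1, 2, 2, 0, 1, 1]


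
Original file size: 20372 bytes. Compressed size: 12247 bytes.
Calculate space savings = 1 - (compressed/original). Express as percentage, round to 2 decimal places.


ratio = compressed/original = 12247/20372 = 0.601168
savings = 1 - ratio = 1 - 0.601168 = 0.398832
as a percentage: 0.398832 * 100 = 39.88%

Space savings = 1 - 12247/20372 = 39.88%


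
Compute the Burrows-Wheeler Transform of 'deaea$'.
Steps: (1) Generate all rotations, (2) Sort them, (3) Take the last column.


Rotations (sorted):
  0: $deaea -> last char: a
  1: a$deae -> last char: e
  2: aea$de -> last char: e
  3: deaea$ -> last char: $
  4: ea$dea -> last char: a
  5: eaea$d -> last char: d


BWT = aee$ad


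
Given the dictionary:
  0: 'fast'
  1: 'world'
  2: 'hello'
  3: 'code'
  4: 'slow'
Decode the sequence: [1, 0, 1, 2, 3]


Look up each index in the dictionary:
  1 -> 'world'
  0 -> 'fast'
  1 -> 'world'
  2 -> 'hello'
  3 -> 'code'

Decoded: "world fast world hello code"


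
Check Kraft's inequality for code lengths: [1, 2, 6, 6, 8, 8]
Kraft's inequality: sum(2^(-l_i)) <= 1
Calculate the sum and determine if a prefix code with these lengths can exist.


Sum = 2^(-1) + 2^(-2) + 2^(-6) + 2^(-6) + 2^(-8) + 2^(-8)
    = 0.5 + 0.25 + 0.015625 + 0.015625 + 0.00390625 + 0.00390625
    = 202/256 = 0.7890625
Since 0.7890625 <= 1, Kraft's inequality IS satisfied.
A prefix code with these lengths CAN exist.

Kraft sum = 0.7890625. Satisfied.


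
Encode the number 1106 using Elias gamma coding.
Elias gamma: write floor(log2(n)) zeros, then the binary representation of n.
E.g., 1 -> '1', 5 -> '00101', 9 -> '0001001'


num_bits = floor(log2(1106)) + 1 = 11
leading_zeros = num_bits - 1 = 10
binary(1106) = 10001010010

Elias gamma(1106) = '0000000000' + '10001010010' = 000000000010001010010 (21 bits)


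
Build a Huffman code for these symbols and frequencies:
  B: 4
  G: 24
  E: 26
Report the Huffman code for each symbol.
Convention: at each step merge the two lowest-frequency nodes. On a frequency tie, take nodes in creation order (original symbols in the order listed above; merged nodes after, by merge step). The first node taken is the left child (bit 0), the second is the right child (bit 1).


Huffman tree construction:
Step 1: Merge B(4) + G(24) = 28
Step 2: Merge E(26) + (B+G)(28) = 54
Read each symbol's code off the tree from the root (left child = 0, right child = 1).

Codes:
  B: 10 (length 2)
  G: 11 (length 2)
  E: 0 (length 1)
Average code length: 82/54 = 1.5185 bits/symbol


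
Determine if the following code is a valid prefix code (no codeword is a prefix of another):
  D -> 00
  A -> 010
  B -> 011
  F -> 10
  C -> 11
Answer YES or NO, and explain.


Checking each pair (does one codeword prefix another?):
  D='00' vs A='010': no prefix
  D='00' vs B='011': no prefix
  D='00' vs F='10': no prefix
  D='00' vs C='11': no prefix
  A='010' vs D='00': no prefix
  A='010' vs B='011': no prefix
  A='010' vs F='10': no prefix
  A='010' vs C='11': no prefix
  B='011' vs D='00': no prefix
  B='011' vs A='010': no prefix
  B='011' vs F='10': no prefix
  B='011' vs C='11': no prefix
  F='10' vs D='00': no prefix
  F='10' vs A='010': no prefix
  F='10' vs B='011': no prefix
  F='10' vs C='11': no prefix
  C='11' vs D='00': no prefix
  C='11' vs A='010': no prefix
  C='11' vs B='011': no prefix
  C='11' vs F='10': no prefix
No violation found over all pairs.

YES -- this is a valid prefix code. No codeword is a prefix of any other codeword.


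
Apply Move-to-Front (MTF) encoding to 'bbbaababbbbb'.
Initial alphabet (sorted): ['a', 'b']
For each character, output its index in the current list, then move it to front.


MTF encoding:
'b': index 1 in ['a', 'b'] -> ['b', 'a']
'b': index 0 in ['b', 'a'] -> ['b', 'a']
'b': index 0 in ['b', 'a'] -> ['b', 'a']
'a': index 1 in ['b', 'a'] -> ['a', 'b']
'a': index 0 in ['a', 'b'] -> ['a', 'b']
'b': index 1 in ['a', 'b'] -> ['b', 'a']
'a': index 1 in ['b', 'a'] -> ['a', 'b']
'b': index 1 in ['a', 'b'] -> ['b', 'a']
'b': index 0 in ['b', 'a'] -> ['b', 'a']
'b': index 0 in ['b', 'a'] -> ['b', 'a']
'b': index 0 in ['b', 'a'] -> ['b', 'a']
'b': index 0 in ['b', 'a'] -> ['b', 'a']


Output: [1, 0, 0, 1, 0, 1, 1, 1, 0, 0, 0, 0]


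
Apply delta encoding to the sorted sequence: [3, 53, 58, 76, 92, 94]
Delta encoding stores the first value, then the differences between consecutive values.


First value: 3
Deltas:
  53 - 3 = 50
  58 - 53 = 5
  76 - 58 = 18
  92 - 76 = 16
  94 - 92 = 2


Delta encoded: [3, 50, 5, 18, 16, 2]


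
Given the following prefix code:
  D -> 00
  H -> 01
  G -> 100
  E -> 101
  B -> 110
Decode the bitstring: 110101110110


Decoding step by step:
Bits 110 -> B
Bits 101 -> E
Bits 110 -> B
Bits 110 -> B


Decoded message: BEBB


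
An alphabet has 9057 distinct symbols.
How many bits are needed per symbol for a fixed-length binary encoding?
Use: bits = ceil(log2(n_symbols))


log2(9057) = 13.1448
Bracket: 2^13 = 8192 < 9057 <= 2^14 = 16384
So ceil(log2(9057)) = 14

bits = ceil(log2(9057)) = ceil(13.1448) = 14 bits


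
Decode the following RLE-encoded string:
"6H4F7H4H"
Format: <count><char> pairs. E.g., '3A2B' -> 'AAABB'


Expanding each <count><char> pair:
  6H -> 'HHHHHH'
  4F -> 'FFFF'
  7H -> 'HHHHHHH'
  4H -> 'HHHH'

Decoded = HHHHHHFFFFHHHHHHHHHHH


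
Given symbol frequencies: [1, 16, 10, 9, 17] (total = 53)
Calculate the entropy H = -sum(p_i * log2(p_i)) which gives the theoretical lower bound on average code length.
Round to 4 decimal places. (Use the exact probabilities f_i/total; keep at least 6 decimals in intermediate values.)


Per-symbol terms -p_i * log2(p_i) with p_i = f_i/53:
  p = 1/53 = 0.018868: log2(p) = -5.727920, -p*log2(p) = 0.108074
  p = 16/53 = 0.301887: log2(p) = -1.727920, -p*log2(p) = 0.521636
  p = 10/53 = 0.188679: log2(p) = -2.405992, -p*log2(p) = 0.453961
  p = 9/53 = 0.169811: log2(p) = -2.557995, -p*log2(p) = 0.434377
  p = 17/53 = 0.320755: log2(p) = -1.640458, -p*log2(p) = 0.526185
H = 0.108074 + 0.521636 + 0.453961 + 0.434377 + 0.526185 = 2.044233

H = 2.0442 bits/symbol


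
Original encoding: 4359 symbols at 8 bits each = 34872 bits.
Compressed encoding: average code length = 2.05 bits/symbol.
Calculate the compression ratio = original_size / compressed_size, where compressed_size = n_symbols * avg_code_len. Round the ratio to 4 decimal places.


original_size = n_symbols * orig_bits = 4359 * 8 = 34872 bits
compressed_size = n_symbols * avg_code_len = 4359 * 2.05 = 8935.95 bits
ratio = original_size / compressed_size = 34872 / 8935.95 = 3.9024

Compression ratio = 3.9024


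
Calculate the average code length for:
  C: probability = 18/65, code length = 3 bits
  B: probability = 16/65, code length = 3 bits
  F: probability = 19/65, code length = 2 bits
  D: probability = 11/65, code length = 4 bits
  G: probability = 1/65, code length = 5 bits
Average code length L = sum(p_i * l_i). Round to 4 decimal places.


Weighted contributions p_i * l_i:
  C: (18/65) * 3 = 54/65
  B: (16/65) * 3 = 48/65
  F: (19/65) * 2 = 38/65
  D: (11/65) * 4 = 44/65
  G: (1/65) * 5 = 5/65
Sum = (54 + 48 + 38 + 44 + 5)/65 = 189/65

L = 189/65 = 2.9077 bits/symbol
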